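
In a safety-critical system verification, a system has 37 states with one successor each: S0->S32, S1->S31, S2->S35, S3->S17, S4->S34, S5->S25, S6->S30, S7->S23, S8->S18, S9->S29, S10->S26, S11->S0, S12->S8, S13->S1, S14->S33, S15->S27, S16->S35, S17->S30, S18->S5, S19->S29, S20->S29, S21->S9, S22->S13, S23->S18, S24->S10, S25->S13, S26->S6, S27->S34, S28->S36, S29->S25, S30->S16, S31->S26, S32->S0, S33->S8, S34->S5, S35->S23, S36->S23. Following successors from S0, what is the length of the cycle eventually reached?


Trace from S0 until a state repeats:
  S0 -> S32 -> S0
S0 first seen at step 0, revisited at step 2.
Cycle length = 2 - 0 = 2

2


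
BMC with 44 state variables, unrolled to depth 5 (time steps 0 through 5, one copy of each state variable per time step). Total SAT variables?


BMC unrolls to depth k, creating one copy of each state var for steps 0..k.
Step count = 5 + 1 = 6 (steps 0 through 5)
Vars per step = 44
Total = 44 * 6 = 264

264


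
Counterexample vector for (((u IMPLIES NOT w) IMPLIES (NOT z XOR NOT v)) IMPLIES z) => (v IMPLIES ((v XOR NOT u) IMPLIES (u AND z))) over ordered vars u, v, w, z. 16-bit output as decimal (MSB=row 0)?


F1 = (((u IMPLIES NOT w) IMPLIES (NOT z XOR NOT v)) IMPLIES z)
F2 = (v IMPLIES ((v XOR NOT u) IMPLIES (u AND z)))
Counterexample to F1=>F2 is where F1=1 and F2=0.
Evaluate each row (bits = u,v,w,z, MSB first):
  row 0 [0000]: F1=1 F2=1 -> F1&~F2 -> 0
  row 1 [0001]: F1=1 F2=1 -> F1&~F2 -> 0
  row 2 [0010]: F1=1 F2=1 -> F1&~F2 -> 0
  row 3 [0011]: F1=1 F2=1 -> F1&~F2 -> 0
  row 4 [0100]: F1=0 F2=1 -> F1&~F2 -> 0
  row 5 [0101]: F1=1 F2=1 -> F1&~F2 -> 0
  row 6 [0110]: F1=0 F2=1 -> F1&~F2 -> 0
  row 7 [0111]: F1=1 F2=1 -> F1&~F2 -> 0
  row 8 [1000]: F1=1 F2=1 -> F1&~F2 -> 0
  row 9 [1001]: F1=1 F2=1 -> F1&~F2 -> 0
  row 10 [1010]: F1=0 F2=1 -> F1&~F2 -> 0
  row 11 [1011]: F1=1 F2=1 -> F1&~F2 -> 0
  row 12 [1100]: F1=0 F2=0 -> F1&~F2 -> 0
  row 13 [1101]: F1=1 F2=1 -> F1&~F2 -> 0
  row 14 [1110]: F1=0 F2=0 -> F1&~F2 -> 0
  row 15 [1111]: F1=1 F2=1 -> F1&~F2 -> 0
Full result column, 4 rows per line (u,v fixed per line; w,z runs 00..11 left to right):
  rows 0-3 [u,v=00]: 0000  = hex 0
  rows 4-7 [u,v=01]: 0000  = hex 0
  rows 8-11 [u,v=10]: 0000  = hex 0
  rows 12-15 [u,v=11]: 0000  = hex 0
Counterexample vector (row 0 .. row 15) = 0000000000000000
Output column grouped in 4s = 0000 0000 0000 0000 = 0x0000
Convert to decimal digit by digit (value = value*16 + digit):
  0 -> 0
  0*16 + 0 = 0
  0*16 + 0 = 0
  0*16 + 0 = 0
Decimal = 0

0


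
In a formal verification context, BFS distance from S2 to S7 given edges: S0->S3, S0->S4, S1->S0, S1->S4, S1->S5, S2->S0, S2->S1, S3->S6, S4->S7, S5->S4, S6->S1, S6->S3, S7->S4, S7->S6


BFS layer-by-layer from S2:
  dist 0: {S2}
  dist 1: {S0, S1}
  dist 2: {S3, S4, S5}
  dist 3: {S6, S7}
  -> S7 reached at distance 3
Shortest path length = 3

3


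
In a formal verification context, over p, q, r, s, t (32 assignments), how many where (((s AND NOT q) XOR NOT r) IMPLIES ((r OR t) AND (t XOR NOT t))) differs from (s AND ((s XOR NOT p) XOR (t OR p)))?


F1 = (((s AND NOT q) XOR NOT r) IMPLIES ((r OR t) AND (t XOR NOT t)))
F2 = (s AND ((s XOR NOT p) XOR (t OR p)))
Evaluate both on each of 32 rows (bits = p,q,r,s,t):
  row 0 [00000]: F1=0 F2=0 -> 0
  row 1 [00001]: F1=1 F2=0 (differ) -> 1
  row 2 [00010]: F1=1 F2=0 (differ) -> 1
  row 3 [00011]: F1=1 F2=1 -> 0
  row 4 [00100]: F1=1 F2=0 (differ) -> 1
  row 5 [00101]: F1=1 F2=0 (differ) -> 1
  row 6 [00110]: F1=1 F2=0 (differ) -> 1
  row 7 [00111]: F1=1 F2=1 -> 0
  row 8 [01000]: F1=0 F2=0 -> 0
  row 9 [01001]: F1=1 F2=0 (differ) -> 1
  row 10 [01010]: F1=0 F2=0 -> 0
  row 11 [01011]: F1=1 F2=1 -> 0
  row 12 [01100]: F1=1 F2=0 (differ) -> 1
  row 13 [01101]: F1=1 F2=0 (differ) -> 1
  row 14 [01110]: F1=1 F2=0 (differ) -> 1
  row 15 [01111]: F1=1 F2=1 -> 0
  row 16 [10000]: F1=0 F2=0 -> 0
  row 17 [10001]: F1=1 F2=0 (differ) -> 1
  row 18 [10010]: F1=1 F2=0 (differ) -> 1
  row 19 [10011]: F1=1 F2=0 (differ) -> 1
  row 20 [10100]: F1=1 F2=0 (differ) -> 1
  row 21 [10101]: F1=1 F2=0 (differ) -> 1
  row 22 [10110]: F1=1 F2=0 (differ) -> 1
  row 23 [10111]: F1=1 F2=0 (differ) -> 1
  row 24 [11000]: F1=0 F2=0 -> 0
  row 25 [11001]: F1=1 F2=0 (differ) -> 1
  row 26 [11010]: F1=0 F2=0 -> 0
  row 27 [11011]: F1=1 F2=0 (differ) -> 1
  row 28 [11100]: F1=1 F2=0 (differ) -> 1
  row 29 [11101]: F1=1 F2=0 (differ) -> 1
  row 30 [11110]: F1=1 F2=0 (differ) -> 1
  row 31 [11111]: F1=1 F2=0 (differ) -> 1
Full result column, 8 rows per line (p,q fixed per line; r,s,t runs 000..111 left to right):
  rows 0-7 [p,q=00]: 01101110  (ones: 5)
  rows 8-15 [p,q=01]: 01001110  (ones: 4)
  rows 16-23 [p,q=10]: 01111111  (ones: 7)
  rows 24-31 [p,q=11]: 01011111  (ones: 6)
Disagreements = 5+4+7+6 = 22

22


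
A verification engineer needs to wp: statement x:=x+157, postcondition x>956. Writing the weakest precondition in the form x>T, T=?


Formula: wp(x:=E, P) = P[E/x] (substitute E for x in postcondition)
Step 1: Postcondition: x>956
Step 2: Substitute x+157 for x: x+157>956
Step 3: Solve for x: x > 956-157 = 799

799


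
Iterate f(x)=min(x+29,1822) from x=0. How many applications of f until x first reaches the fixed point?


Step 1: x=0, cap=1822, increment=29
Step 2: x grows by 29 each step until capped at 1822; fixed point is x=1822
Step 3: iterations = ceil(1822/29) = 63

63


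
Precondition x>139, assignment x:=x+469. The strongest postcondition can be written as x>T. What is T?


Formula: sp(P, x:=E) = exists old_x. (x = E[old_x/x]) AND P[old_x/x] (old_x is the value of x before the assignment; eliminate old_x by solving x = E[old_x/x] for old_x)
Step 1: Precondition P: x>139, i.e. old_x > 139
Step 2: Assignment gives x = old_x + 469, so old_x = x - 469
Step 3: Substitute into P: x - 469 > 139
Step 4: Simplify: x > 139+469 = 608

608


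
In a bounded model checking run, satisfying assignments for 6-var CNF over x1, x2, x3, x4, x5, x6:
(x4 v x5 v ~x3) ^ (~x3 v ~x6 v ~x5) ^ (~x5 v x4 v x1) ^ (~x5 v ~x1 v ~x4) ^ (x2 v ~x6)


CNF with 5 clauses over 6 vars (64 assignments).
An assignment satisfies CNF iff every clause has >=1 true literal.
Check each row (bits = x1,x2,x3,x4,x5,x6; clause T/F shown):
  row 0 [000000]: clauses=TTTTT -> 1
  row 1 [000001]: clauses=TTTTF -> 0
  row 2 [000010]: clauses=TTFTT -> 0
  row 3 [000011]: clauses=TTFTF -> 0
  row 4 [000100]: clauses=TTTTT -> 1
  (every remaining row is evaluated the same way; all 64 results are listed next)
Full result column, 8 rows per line (x1,x2,x3 fixed per line; x4,x5,x6 runs 000..111 left to right):
  rows 0-7 [x1,x2,x3=000]: 10001010  (ones: 3)
  rows 8-15 [x1,x2,x3=001]: 00001010  (ones: 2)
  rows 16-23 [x1,x2,x3=010]: 11001111  (ones: 6)
  rows 24-31 [x1,x2,x3=011]: 00001110  (ones: 3)
  rows 32-39 [x1,x2,x3=100]: 10101000  (ones: 3)
  rows 40-47 [x1,x2,x3=101]: 00101000  (ones: 2)
  rows 48-55 [x1,x2,x3=110]: 11111100  (ones: 6)
  rows 56-63 [x1,x2,x3=111]: 00101100  (ones: 3)
Satisfying assignments = 3+2+6+3+3+2+6+3 = 28

28


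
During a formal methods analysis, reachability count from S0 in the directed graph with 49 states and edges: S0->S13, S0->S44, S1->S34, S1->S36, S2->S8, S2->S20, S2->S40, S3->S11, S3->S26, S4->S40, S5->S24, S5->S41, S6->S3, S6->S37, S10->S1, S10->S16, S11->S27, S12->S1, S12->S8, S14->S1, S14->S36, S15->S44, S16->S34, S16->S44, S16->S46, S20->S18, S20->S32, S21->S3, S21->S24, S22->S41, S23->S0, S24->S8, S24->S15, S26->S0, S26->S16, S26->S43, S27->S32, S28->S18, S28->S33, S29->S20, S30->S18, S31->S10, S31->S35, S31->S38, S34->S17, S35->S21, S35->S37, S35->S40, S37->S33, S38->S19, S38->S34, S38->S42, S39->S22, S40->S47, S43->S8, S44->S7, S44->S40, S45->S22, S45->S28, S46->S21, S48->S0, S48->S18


BFS from S0:
  layer 0: {S0}
  layer 1: {S13, S44}
  layer 2: {S7, S40}
  layer 3: {S47}
Reachable set: {S0, S7, S13, S40, S44, S47}
Count = 6

6


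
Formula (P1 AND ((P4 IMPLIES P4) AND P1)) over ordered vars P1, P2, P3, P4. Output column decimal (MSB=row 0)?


Formula: (P1 AND ((P4 IMPLIES P4) AND P1)) over P1, P2, P3, P4 (16 rows)
Evaluate each row (bits = P1,P2,P3,P4, MSB first):
  row 0 [0000]: (0 AND ((0 IMPLIES 0) AND 0)) -> 0
  row 1 [0001]: (0 AND ((1 IMPLIES 1) AND 0)) -> 0
  row 2 [0010]: (0 AND ((0 IMPLIES 0) AND 0)) -> 0
  row 3 [0011]: (0 AND ((1 IMPLIES 1) AND 0)) -> 0
  row 4 [0100]: (0 AND ((0 IMPLIES 0) AND 0)) -> 0
  row 5 [0101]: (0 AND ((1 IMPLIES 1) AND 0)) -> 0
  row 6 [0110]: (0 AND ((0 IMPLIES 0) AND 0)) -> 0
  row 7 [0111]: (0 AND ((1 IMPLIES 1) AND 0)) -> 0
  row 8 [1000]: (1 AND ((0 IMPLIES 0) AND 1)) -> 1
  row 9 [1001]: (1 AND ((1 IMPLIES 1) AND 1)) -> 1
  row 10 [1010]: (1 AND ((0 IMPLIES 0) AND 1)) -> 1
  row 11 [1011]: (1 AND ((1 IMPLIES 1) AND 1)) -> 1
  row 12 [1100]: (1 AND ((0 IMPLIES 0) AND 1)) -> 1
  row 13 [1101]: (1 AND ((1 IMPLIES 1) AND 1)) -> 1
  row 14 [1110]: (1 AND ((0 IMPLIES 0) AND 1)) -> 1
  row 15 [1111]: (1 AND ((1 IMPLIES 1) AND 1)) -> 1
Full result column, 4 rows per line (P1,P2 fixed per line; P3,P4 runs 00..11 left to right):
  rows 0-3 [P1,P2=00]: 0000  = hex 0
  rows 4-7 [P1,P2=01]: 0000  = hex 0
  rows 8-11 [P1,P2=10]: 1111  = hex F
  rows 12-15 [P1,P2=11]: 1111  = hex F
Output column (row 0 .. row 15) = 0000000011111111
Output column grouped in 4s = 0000 0000 1111 1111 = 0x00FF
Convert to decimal digit by digit (value = value*16 + digit):
  0 -> 0
  0*16 + 0 = 0
  0*16 + 15 (F) = 15
  15*16 + 15 (F) = 255
Decimal = 255

255


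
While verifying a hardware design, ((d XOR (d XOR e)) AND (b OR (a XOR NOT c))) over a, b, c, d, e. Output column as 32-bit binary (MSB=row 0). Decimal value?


Formula: ((d XOR (d XOR e)) AND (b OR (a XOR NOT c))) over a, b, c, d, e (32 rows)
Evaluate each row (bits = a,b,c,d,e, MSB first):
  row 0 [00000]: ((0 XOR (0 XOR 0)) AND (0 OR (0 XOR NOT 0))) -> 0
  row 1 [00001]: ((0 XOR (0 XOR 1)) AND (0 OR (0 XOR NOT 0))) -> 1
  row 2 [00010]: ((1 XOR (1 XOR 0)) AND (0 OR (0 XOR NOT 0))) -> 0
  row 3 [00011]: ((1 XOR (1 XOR 1)) AND (0 OR (0 XOR NOT 0))) -> 1
  row 4 [00100]: ((0 XOR (0 XOR 0)) AND (0 OR (0 XOR NOT 1))) -> 0
  row 5 [00101]: ((0 XOR (0 XOR 1)) AND (0 OR (0 XOR NOT 1))) -> 0
  row 6 [00110]: ((1 XOR (1 XOR 0)) AND (0 OR (0 XOR NOT 1))) -> 0
  row 7 [00111]: ((1 XOR (1 XOR 1)) AND (0 OR (0 XOR NOT 1))) -> 0
  row 8 [01000]: ((0 XOR (0 XOR 0)) AND (1 OR (0 XOR NOT 0))) -> 0
  row 9 [01001]: ((0 XOR (0 XOR 1)) AND (1 OR (0 XOR NOT 0))) -> 1
  row 10 [01010]: ((1 XOR (1 XOR 0)) AND (1 OR (0 XOR NOT 0))) -> 0
  row 11 [01011]: ((1 XOR (1 XOR 1)) AND (1 OR (0 XOR NOT 0))) -> 1
  row 12 [01100]: ((0 XOR (0 XOR 0)) AND (1 OR (0 XOR NOT 1))) -> 0
  row 13 [01101]: ((0 XOR (0 XOR 1)) AND (1 OR (0 XOR NOT 1))) -> 1
  row 14 [01110]: ((1 XOR (1 XOR 0)) AND (1 OR (0 XOR NOT 1))) -> 0
  row 15 [01111]: ((1 XOR (1 XOR 1)) AND (1 OR (0 XOR NOT 1))) -> 1
  row 16 [10000]: ((0 XOR (0 XOR 0)) AND (0 OR (1 XOR NOT 0))) -> 0
  row 17 [10001]: ((0 XOR (0 XOR 1)) AND (0 OR (1 XOR NOT 0))) -> 0
  row 18 [10010]: ((1 XOR (1 XOR 0)) AND (0 OR (1 XOR NOT 0))) -> 0
  row 19 [10011]: ((1 XOR (1 XOR 1)) AND (0 OR (1 XOR NOT 0))) -> 0
  row 20 [10100]: ((0 XOR (0 XOR 0)) AND (0 OR (1 XOR NOT 1))) -> 0
  row 21 [10101]: ((0 XOR (0 XOR 1)) AND (0 OR (1 XOR NOT 1))) -> 1
  row 22 [10110]: ((1 XOR (1 XOR 0)) AND (0 OR (1 XOR NOT 1))) -> 0
  row 23 [10111]: ((1 XOR (1 XOR 1)) AND (0 OR (1 XOR NOT 1))) -> 1
  row 24 [11000]: ((0 XOR (0 XOR 0)) AND (1 OR (1 XOR NOT 0))) -> 0
  row 25 [11001]: ((0 XOR (0 XOR 1)) AND (1 OR (1 XOR NOT 0))) -> 1
  row 26 [11010]: ((1 XOR (1 XOR 0)) AND (1 OR (1 XOR NOT 0))) -> 0
  row 27 [11011]: ((1 XOR (1 XOR 1)) AND (1 OR (1 XOR NOT 0))) -> 1
  row 28 [11100]: ((0 XOR (0 XOR 0)) AND (1 OR (1 XOR NOT 1))) -> 0
  row 29 [11101]: ((0 XOR (0 XOR 1)) AND (1 OR (1 XOR NOT 1))) -> 1
  row 30 [11110]: ((1 XOR (1 XOR 0)) AND (1 OR (1 XOR NOT 1))) -> 0
  row 31 [11111]: ((1 XOR (1 XOR 1)) AND (1 OR (1 XOR NOT 1))) -> 1
Full result column, 4 rows per line (a,b,c fixed per line; d,e runs 00..11 left to right):
  rows 0-3 [a,b,c=000]: 0101  = hex 5
  rows 4-7 [a,b,c=001]: 0000  = hex 0
  rows 8-11 [a,b,c=010]: 0101  = hex 5
  rows 12-15 [a,b,c=011]: 0101  = hex 5
  rows 16-19 [a,b,c=100]: 0000  = hex 0
  rows 20-23 [a,b,c=101]: 0101  = hex 5
  rows 24-27 [a,b,c=110]: 0101  = hex 5
  rows 28-31 [a,b,c=111]: 0101  = hex 5
Output column (row 0 .. row 31) = 01010000010101010000010101010101
Output column grouped in 4s = 0101 0000 0101 0101 0000 0101 0101 0101 = 0x50550555
Convert to decimal digit by digit (value = value*16 + digit):
  5 -> 5
  5*16 + 0 = 80
  80*16 + 5 = 1285
  1285*16 + 5 = 20565
  20565*16 + 0 = 329040
  329040*16 + 5 = 5264645
  5264645*16 + 5 = 84234325
  84234325*16 + 5 = 1347749205
Decimal = 1347749205

1347749205


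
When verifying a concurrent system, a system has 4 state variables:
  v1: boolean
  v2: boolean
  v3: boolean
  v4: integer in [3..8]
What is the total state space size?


State space = product of domain sizes of all variables.
Domain sizes:
  v1 (boolean): 2
  v2 (boolean): 2
  v3 (boolean): 2
  v4 (integer in [3..8]): 6
Product = 2 * 2 * 2 * 6 = 48

48


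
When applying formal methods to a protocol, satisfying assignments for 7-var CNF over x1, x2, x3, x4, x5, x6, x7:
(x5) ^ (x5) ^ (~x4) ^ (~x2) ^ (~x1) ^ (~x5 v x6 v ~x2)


CNF with 6 clauses over 7 vars (128 assignments).
An assignment satisfies CNF iff every clause has >=1 true literal.
Check each row (bits = x1,x2,x3,x4,x5,x6,x7; clause T/F shown):
  row 0 [0000000]: clauses=FFTTTT -> 0
  row 1 [0000001]: clauses=FFTTTT -> 0
  row 2 [0000010]: clauses=FFTTTT -> 0
  row 3 [0000011]: clauses=FFTTTT -> 0
  row 4 [0000100]: clauses=TTTTTT -> 1
  (every remaining row is evaluated the same way; all 128 results are listed next)
Full result column, 8 rows per line (x1,x2,x3,x4 fixed per line; x5,x6,x7 runs 000..111 left to right):
  rows 0-7 [x1,x2,x3,x4=0000]: 00001111  (ones: 4)
  rows 8-15 [x1,x2,x3,x4=0001]: 00000000  (ones: 0)
  rows 16-23 [x1,x2,x3,x4=0010]: 00001111  (ones: 4)
  rows 24-31 [x1,x2,x3,x4=0011]: 00000000  (ones: 0)
  rows 32-39 [x1,x2,x3,x4=0100]: 00000000  (ones: 0)
  rows 40-47 [x1,x2,x3,x4=0101]: 00000000  (ones: 0)
  rows 48-55 [x1,x2,x3,x4=0110]: 00000000  (ones: 0)
  rows 56-63 [x1,x2,x3,x4=0111]: 00000000  (ones: 0)
  rows 64-71 [x1,x2,x3,x4=1000]: 00000000  (ones: 0)
  rows 72-79 [x1,x2,x3,x4=1001]: 00000000  (ones: 0)
  rows 80-87 [x1,x2,x3,x4=1010]: 00000000  (ones: 0)
  rows 88-95 [x1,x2,x3,x4=1011]: 00000000  (ones: 0)
  rows 96-103 [x1,x2,x3,x4=1100]: 00000000  (ones: 0)
  rows 104-111 [x1,x2,x3,x4=1101]: 00000000  (ones: 0)
  rows 112-119 [x1,x2,x3,x4=1110]: 00000000  (ones: 0)
  rows 120-127 [x1,x2,x3,x4=1111]: 00000000  (ones: 0)
Satisfying assignments = 4+0+4+0+0+0+0+0+0+0+0+0+0+0+0+0 = 8

8


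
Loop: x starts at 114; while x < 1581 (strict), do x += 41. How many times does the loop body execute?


Step 1: x goes from 114 toward 1581 by 41; the body runs while x<1581, so iterations = ceil((bound-start)/step)
Step 2: Distance=1467
Step 3: ceil(1467/41)=36

36


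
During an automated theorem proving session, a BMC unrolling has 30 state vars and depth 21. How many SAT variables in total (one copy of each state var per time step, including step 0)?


BMC unrolls to depth k, creating one copy of each state var for steps 0..k.
Step count = 21 + 1 = 22 (steps 0 through 21)
Vars per step = 30
Total = 30 * 22 = 660

660


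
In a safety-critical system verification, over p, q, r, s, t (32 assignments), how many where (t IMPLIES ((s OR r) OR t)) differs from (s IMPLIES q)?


F1 = (t IMPLIES ((s OR r) OR t))
F2 = (s IMPLIES q)
Evaluate both on each of 32 rows (bits = p,q,r,s,t):
  row 0 [00000]: F1=1 F2=1 -> 0
  row 1 [00001]: F1=1 F2=1 -> 0
  row 2 [00010]: F1=1 F2=0 (differ) -> 1
  row 3 [00011]: F1=1 F2=0 (differ) -> 1
  row 4 [00100]: F1=1 F2=1 -> 0
  row 5 [00101]: F1=1 F2=1 -> 0
  row 6 [00110]: F1=1 F2=0 (differ) -> 1
  row 7 [00111]: F1=1 F2=0 (differ) -> 1
  row 8 [01000]: F1=1 F2=1 -> 0
  row 9 [01001]: F1=1 F2=1 -> 0
  row 10 [01010]: F1=1 F2=1 -> 0
  row 11 [01011]: F1=1 F2=1 -> 0
  row 12 [01100]: F1=1 F2=1 -> 0
  row 13 [01101]: F1=1 F2=1 -> 0
  row 14 [01110]: F1=1 F2=1 -> 0
  row 15 [01111]: F1=1 F2=1 -> 0
  row 16 [10000]: F1=1 F2=1 -> 0
  row 17 [10001]: F1=1 F2=1 -> 0
  row 18 [10010]: F1=1 F2=0 (differ) -> 1
  row 19 [10011]: F1=1 F2=0 (differ) -> 1
  row 20 [10100]: F1=1 F2=1 -> 0
  row 21 [10101]: F1=1 F2=1 -> 0
  row 22 [10110]: F1=1 F2=0 (differ) -> 1
  row 23 [10111]: F1=1 F2=0 (differ) -> 1
  row 24 [11000]: F1=1 F2=1 -> 0
  row 25 [11001]: F1=1 F2=1 -> 0
  row 26 [11010]: F1=1 F2=1 -> 0
  row 27 [11011]: F1=1 F2=1 -> 0
  row 28 [11100]: F1=1 F2=1 -> 0
  row 29 [11101]: F1=1 F2=1 -> 0
  row 30 [11110]: F1=1 F2=1 -> 0
  row 31 [11111]: F1=1 F2=1 -> 0
Full result column, 8 rows per line (p,q fixed per line; r,s,t runs 000..111 left to right):
  rows 0-7 [p,q=00]: 00110011  (ones: 4)
  rows 8-15 [p,q=01]: 00000000  (ones: 0)
  rows 16-23 [p,q=10]: 00110011  (ones: 4)
  rows 24-31 [p,q=11]: 00000000  (ones: 0)
Disagreements = 4+0+4+0 = 8

8


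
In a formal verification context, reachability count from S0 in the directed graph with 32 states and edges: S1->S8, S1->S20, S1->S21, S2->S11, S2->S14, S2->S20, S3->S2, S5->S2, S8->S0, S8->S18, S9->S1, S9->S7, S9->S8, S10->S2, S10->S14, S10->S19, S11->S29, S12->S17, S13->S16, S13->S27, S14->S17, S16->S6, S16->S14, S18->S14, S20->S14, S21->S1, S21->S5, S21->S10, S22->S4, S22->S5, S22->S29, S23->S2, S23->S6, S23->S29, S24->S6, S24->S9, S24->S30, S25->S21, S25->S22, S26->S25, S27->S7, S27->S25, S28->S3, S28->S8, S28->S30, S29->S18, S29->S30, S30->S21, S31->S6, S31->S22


BFS from S0:
  layer 0: {S0}
Reachable set: {S0}
Count = 1

1


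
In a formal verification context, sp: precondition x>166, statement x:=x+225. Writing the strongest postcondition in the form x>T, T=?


Formula: sp(P, x:=E) = exists old_x. (x = E[old_x/x]) AND P[old_x/x] (old_x is the value of x before the assignment; eliminate old_x by solving x = E[old_x/x] for old_x)
Step 1: Precondition P: x>166, i.e. old_x > 166
Step 2: Assignment gives x = old_x + 225, so old_x = x - 225
Step 3: Substitute into P: x - 225 > 166
Step 4: Simplify: x > 166+225 = 391

391


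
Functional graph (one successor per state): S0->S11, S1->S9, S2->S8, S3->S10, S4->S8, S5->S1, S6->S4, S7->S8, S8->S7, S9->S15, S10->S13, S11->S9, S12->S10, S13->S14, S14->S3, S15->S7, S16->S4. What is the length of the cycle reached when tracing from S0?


Trace from S0 until a state repeats:
  S0 -> S11 -> S9 -> S15 -> S7 -> S8 -> S7
S7 first seen at step 4, revisited at step 6.
Cycle length = 6 - 4 = 2

2


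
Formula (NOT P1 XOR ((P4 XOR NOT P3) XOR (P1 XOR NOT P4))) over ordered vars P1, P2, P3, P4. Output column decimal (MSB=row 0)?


Formula: (NOT P1 XOR ((P4 XOR NOT P3) XOR (P1 XOR NOT P4))) over P1, P2, P3, P4 (16 rows)
Evaluate each row (bits = P1,P2,P3,P4, MSB first):
  row 0 [0000]: (NOT 0 XOR ((0 XOR NOT 0) XOR (0 XOR NOT 0))) -> 1
  row 1 [0001]: (NOT 0 XOR ((1 XOR NOT 0) XOR (0 XOR NOT 1))) -> 1
  row 2 [0010]: (NOT 0 XOR ((0 XOR NOT 1) XOR (0 XOR NOT 0))) -> 0
  row 3 [0011]: (NOT 0 XOR ((1 XOR NOT 1) XOR (0 XOR NOT 1))) -> 0
  row 4 [0100]: (NOT 0 XOR ((0 XOR NOT 0) XOR (0 XOR NOT 0))) -> 1
  row 5 [0101]: (NOT 0 XOR ((1 XOR NOT 0) XOR (0 XOR NOT 1))) -> 1
  row 6 [0110]: (NOT 0 XOR ((0 XOR NOT 1) XOR (0 XOR NOT 0))) -> 0
  row 7 [0111]: (NOT 0 XOR ((1 XOR NOT 1) XOR (0 XOR NOT 1))) -> 0
  row 8 [1000]: (NOT 1 XOR ((0 XOR NOT 0) XOR (1 XOR NOT 0))) -> 1
  row 9 [1001]: (NOT 1 XOR ((1 XOR NOT 0) XOR (1 XOR NOT 1))) -> 1
  row 10 [1010]: (NOT 1 XOR ((0 XOR NOT 1) XOR (1 XOR NOT 0))) -> 0
  row 11 [1011]: (NOT 1 XOR ((1 XOR NOT 1) XOR (1 XOR NOT 1))) -> 0
  row 12 [1100]: (NOT 1 XOR ((0 XOR NOT 0) XOR (1 XOR NOT 0))) -> 1
  row 13 [1101]: (NOT 1 XOR ((1 XOR NOT 0) XOR (1 XOR NOT 1))) -> 1
  row 14 [1110]: (NOT 1 XOR ((0 XOR NOT 1) XOR (1 XOR NOT 0))) -> 0
  row 15 [1111]: (NOT 1 XOR ((1 XOR NOT 1) XOR (1 XOR NOT 1))) -> 0
Full result column, 4 rows per line (P1,P2 fixed per line; P3,P4 runs 00..11 left to right):
  rows 0-3 [P1,P2=00]: 1100  = hex C
  rows 4-7 [P1,P2=01]: 1100  = hex C
  rows 8-11 [P1,P2=10]: 1100  = hex C
  rows 12-15 [P1,P2=11]: 1100  = hex C
Output column (row 0 .. row 15) = 1100110011001100
Output column grouped in 4s = 1100 1100 1100 1100 = 0xCCCC
Convert to decimal digit by digit (value = value*16 + digit):
  C -> 12
  12*16 + 12 (C) = 204
  204*16 + 12 (C) = 3276
  3276*16 + 12 (C) = 52428
Decimal = 52428

52428


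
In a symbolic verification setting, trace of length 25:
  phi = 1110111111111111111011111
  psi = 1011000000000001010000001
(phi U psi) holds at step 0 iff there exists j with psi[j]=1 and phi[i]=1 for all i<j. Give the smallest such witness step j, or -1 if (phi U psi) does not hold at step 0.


(phi U psi) at 0: need smallest j with psi[j]=1 and phi[i]=1 for all i in [0,j).
Scan from step 0:
  step 0: psi=1 and phi held for [0,0) -> witness found
Witness step = 0

0


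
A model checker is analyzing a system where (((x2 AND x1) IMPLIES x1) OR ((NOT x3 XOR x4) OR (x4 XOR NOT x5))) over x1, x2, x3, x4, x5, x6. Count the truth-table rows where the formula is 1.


Formula: (((x2 AND x1) IMPLIES x1) OR ((NOT x3 XOR x4) OR (x4 XOR NOT x5))) over 6 vars (64 rows)
Evaluate each row (x1, x2, x3, x4, x5, x6 as bits, MSB first):
  row 0 [000000]: (((0 AND 0) IMPLIES 0) OR ((NOT 0 XOR 0) OR (0 XOR NOT 0))) -> 1
  row 1 [000001]: (((0 AND 0) IMPLIES 0) OR ((NOT 0 XOR 0) OR (0 XOR NOT 0))) -> 1
  row 2 [000010]: (((0 AND 0) IMPLIES 0) OR ((NOT 0 XOR 0) OR (0 XOR NOT 1))) -> 1
  row 3 [000011]: (((0 AND 0) IMPLIES 0) OR ((NOT 0 XOR 0) OR (0 XOR NOT 1))) -> 1
  row 4 [000100]: (((0 AND 0) IMPLIES 0) OR ((NOT 0 XOR 1) OR (1 XOR NOT 0))) -> 1
  (every remaining row is evaluated the same way; all 64 results are listed next)
Full result column, 8 rows per line (x1,x2,x3 fixed per line; x4,x5,x6 runs 000..111 left to right):
  rows 0-7 [x1,x2,x3=000]: 11111111  (ones: 8)
  rows 8-15 [x1,x2,x3=001]: 11111111  (ones: 8)
  rows 16-23 [x1,x2,x3=010]: 11111111  (ones: 8)
  rows 24-31 [x1,x2,x3=011]: 11111111  (ones: 8)
  rows 32-39 [x1,x2,x3=100]: 11111111  (ones: 8)
  rows 40-47 [x1,x2,x3=101]: 11111111  (ones: 8)
  rows 48-55 [x1,x2,x3=110]: 11111111  (ones: 8)
  rows 56-63 [x1,x2,x3=111]: 11111111  (ones: 8)
Count of 1-rows = 8+8+8+8+8+8+8+8 = 64

64


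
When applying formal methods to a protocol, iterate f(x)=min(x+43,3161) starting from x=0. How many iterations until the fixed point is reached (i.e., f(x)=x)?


Step 1: x=0, cap=3161, increment=43
Step 2: x grows by 43 each step until capped at 3161; fixed point is x=3161
Step 3: iterations = ceil(3161/43) = 74

74


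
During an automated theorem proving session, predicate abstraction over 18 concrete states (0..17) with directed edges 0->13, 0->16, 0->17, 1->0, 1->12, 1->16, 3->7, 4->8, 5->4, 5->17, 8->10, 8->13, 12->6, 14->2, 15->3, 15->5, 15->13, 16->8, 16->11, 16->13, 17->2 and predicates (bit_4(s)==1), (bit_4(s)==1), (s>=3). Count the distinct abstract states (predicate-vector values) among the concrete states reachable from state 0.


BFS from 0:
Concrete reachable: {0, 2, 8, 10, 11, 13, 16, 17}
Abstract via predicates (bit_4(s)==1), (bit_4(s)==1), (s>=3):
  (0,0,0) <- {0, 2}
  (0,0,1) <- {8, 10, 11, 13}
  (1,1,1) <- {16, 17}
Distinct abstract states = 3

3


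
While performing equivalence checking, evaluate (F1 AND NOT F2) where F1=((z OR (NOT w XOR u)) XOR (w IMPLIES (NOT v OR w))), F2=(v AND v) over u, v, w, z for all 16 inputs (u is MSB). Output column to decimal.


F1 = ((z OR (NOT w XOR u)) XOR (w IMPLIES (NOT v OR w)))
F2 = (v AND v)
Counterexample to F1=>F2 is where F1=1 and F2=0.
Evaluate each row (bits = u,v,w,z, MSB first):
  row 0 [0000]: F1=0 F2=0 -> F1&~F2 -> 0
  row 1 [0001]: F1=0 F2=0 -> F1&~F2 -> 0
  row 2 [0010]: F1=1 F2=0 -> F1&~F2 -> 1
  row 3 [0011]: F1=0 F2=0 -> F1&~F2 -> 0
  row 4 [0100]: F1=0 F2=1 -> F1&~F2 -> 0
  row 5 [0101]: F1=0 F2=1 -> F1&~F2 -> 0
  row 6 [0110]: F1=1 F2=1 -> F1&~F2 -> 0
  row 7 [0111]: F1=0 F2=1 -> F1&~F2 -> 0
  row 8 [1000]: F1=1 F2=0 -> F1&~F2 -> 1
  row 9 [1001]: F1=0 F2=0 -> F1&~F2 -> 0
  row 10 [1010]: F1=0 F2=0 -> F1&~F2 -> 0
  row 11 [1011]: F1=0 F2=0 -> F1&~F2 -> 0
  row 12 [1100]: F1=1 F2=1 -> F1&~F2 -> 0
  row 13 [1101]: F1=0 F2=1 -> F1&~F2 -> 0
  row 14 [1110]: F1=0 F2=1 -> F1&~F2 -> 0
  row 15 [1111]: F1=0 F2=1 -> F1&~F2 -> 0
Full result column, 4 rows per line (u,v fixed per line; w,z runs 00..11 left to right):
  rows 0-3 [u,v=00]: 0010  = hex 2
  rows 4-7 [u,v=01]: 0000  = hex 0
  rows 8-11 [u,v=10]: 1000  = hex 8
  rows 12-15 [u,v=11]: 0000  = hex 0
Counterexample vector (row 0 .. row 15) = 0010000010000000
Output column grouped in 4s = 0010 0000 1000 0000 = 0x2080
Convert to decimal digit by digit (value = value*16 + digit):
  2 -> 2
  2*16 + 0 = 32
  32*16 + 8 = 520
  520*16 + 0 = 8320
Decimal = 8320

8320


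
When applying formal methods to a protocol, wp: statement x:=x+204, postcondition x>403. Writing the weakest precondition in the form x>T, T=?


Formula: wp(x:=E, P) = P[E/x] (substitute E for x in postcondition)
Step 1: Postcondition: x>403
Step 2: Substitute x+204 for x: x+204>403
Step 3: Solve for x: x > 403-204 = 199

199


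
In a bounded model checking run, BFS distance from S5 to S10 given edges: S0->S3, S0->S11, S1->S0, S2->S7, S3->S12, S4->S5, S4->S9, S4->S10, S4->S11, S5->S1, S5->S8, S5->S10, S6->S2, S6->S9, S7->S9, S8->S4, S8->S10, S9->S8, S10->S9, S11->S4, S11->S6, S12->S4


BFS layer-by-layer from S5:
  dist 0: {S5}
  dist 1: {S1, S8, S10}
  -> S10 reached at distance 1
Shortest path length = 1

1


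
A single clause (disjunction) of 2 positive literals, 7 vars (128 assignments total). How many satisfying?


Step 1: Total=2^7=128
Step 2: Unsat when all 2 false: 2^5=32
Step 3: Sat=128-32=96

96


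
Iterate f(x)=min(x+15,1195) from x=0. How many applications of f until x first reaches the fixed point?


Step 1: x=0, cap=1195, increment=15
Step 2: x grows by 15 each step until capped at 1195; fixed point is x=1195
Step 3: iterations = ceil(1195/15) = 80

80


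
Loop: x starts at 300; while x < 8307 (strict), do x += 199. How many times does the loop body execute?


Step 1: x goes from 300 toward 8307 by 199; the body runs while x<8307, so iterations = ceil((bound-start)/step)
Step 2: Distance=8007
Step 3: ceil(8007/199)=41

41


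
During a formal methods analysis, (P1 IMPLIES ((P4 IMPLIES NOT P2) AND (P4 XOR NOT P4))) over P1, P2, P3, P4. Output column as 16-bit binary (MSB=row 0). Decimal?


Formula: (P1 IMPLIES ((P4 IMPLIES NOT P2) AND (P4 XOR NOT P4))) over P1, P2, P3, P4 (16 rows)
Evaluate each row (bits = P1,P2,P3,P4, MSB first):
  row 0 [0000]: (0 IMPLIES ((0 IMPLIES NOT 0) AND (0 XOR NOT 0))) -> 1
  row 1 [0001]: (0 IMPLIES ((1 IMPLIES NOT 0) AND (1 XOR NOT 1))) -> 1
  row 2 [0010]: (0 IMPLIES ((0 IMPLIES NOT 0) AND (0 XOR NOT 0))) -> 1
  row 3 [0011]: (0 IMPLIES ((1 IMPLIES NOT 0) AND (1 XOR NOT 1))) -> 1
  row 4 [0100]: (0 IMPLIES ((0 IMPLIES NOT 1) AND (0 XOR NOT 0))) -> 1
  row 5 [0101]: (0 IMPLIES ((1 IMPLIES NOT 1) AND (1 XOR NOT 1))) -> 1
  row 6 [0110]: (0 IMPLIES ((0 IMPLIES NOT 1) AND (0 XOR NOT 0))) -> 1
  row 7 [0111]: (0 IMPLIES ((1 IMPLIES NOT 1) AND (1 XOR NOT 1))) -> 1
  row 8 [1000]: (1 IMPLIES ((0 IMPLIES NOT 0) AND (0 XOR NOT 0))) -> 1
  row 9 [1001]: (1 IMPLIES ((1 IMPLIES NOT 0) AND (1 XOR NOT 1))) -> 1
  row 10 [1010]: (1 IMPLIES ((0 IMPLIES NOT 0) AND (0 XOR NOT 0))) -> 1
  row 11 [1011]: (1 IMPLIES ((1 IMPLIES NOT 0) AND (1 XOR NOT 1))) -> 1
  row 12 [1100]: (1 IMPLIES ((0 IMPLIES NOT 1) AND (0 XOR NOT 0))) -> 1
  row 13 [1101]: (1 IMPLIES ((1 IMPLIES NOT 1) AND (1 XOR NOT 1))) -> 0
  row 14 [1110]: (1 IMPLIES ((0 IMPLIES NOT 1) AND (0 XOR NOT 0))) -> 1
  row 15 [1111]: (1 IMPLIES ((1 IMPLIES NOT 1) AND (1 XOR NOT 1))) -> 0
Full result column, 4 rows per line (P1,P2 fixed per line; P3,P4 runs 00..11 left to right):
  rows 0-3 [P1,P2=00]: 1111  = hex F
  rows 4-7 [P1,P2=01]: 1111  = hex F
  rows 8-11 [P1,P2=10]: 1111  = hex F
  rows 12-15 [P1,P2=11]: 1010  = hex A
Output column (row 0 .. row 15) = 1111111111111010
Output column grouped in 4s = 1111 1111 1111 1010 = 0xFFFA
Convert to decimal digit by digit (value = value*16 + digit):
  F -> 15
  15*16 + 15 (F) = 255
  255*16 + 15 (F) = 4095
  4095*16 + 10 (A) = 65530
Decimal = 65530

65530


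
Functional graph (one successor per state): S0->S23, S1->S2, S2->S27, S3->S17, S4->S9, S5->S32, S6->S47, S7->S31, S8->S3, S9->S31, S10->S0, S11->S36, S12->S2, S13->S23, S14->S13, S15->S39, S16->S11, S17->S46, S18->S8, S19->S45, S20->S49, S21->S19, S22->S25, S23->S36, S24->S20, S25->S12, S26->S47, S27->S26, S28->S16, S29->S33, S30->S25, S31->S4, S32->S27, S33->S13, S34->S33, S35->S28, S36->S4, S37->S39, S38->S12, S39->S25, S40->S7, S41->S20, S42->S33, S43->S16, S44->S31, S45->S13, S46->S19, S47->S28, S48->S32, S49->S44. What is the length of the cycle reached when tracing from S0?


Trace from S0 until a state repeats:
  S0 -> S23 -> S36 -> S4 -> S9 -> S31 -> S4
S4 first seen at step 3, revisited at step 6.
Cycle length = 6 - 3 = 3

3


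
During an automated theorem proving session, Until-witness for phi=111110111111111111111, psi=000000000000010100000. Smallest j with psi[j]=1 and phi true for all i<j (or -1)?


(phi U psi) at 0: need smallest j with psi[j]=1 and phi[i]=1 for all i in [0,j).
Scan from step 0:
  step 0: phi=1, psi=0 -> continue
  step 1: phi=1, psi=0 -> continue
  step 2: phi=1, psi=0 -> continue
  step 3: phi=1, psi=0 -> continue
  step 5: phi=0 -> phi-prefix broken from here
  step 13: psi=1 but phi already failed -> not a witness
  step 15: psi=1 but phi already failed -> not a witness
  end of trace: no witness -> -1
Witness step = -1

-1


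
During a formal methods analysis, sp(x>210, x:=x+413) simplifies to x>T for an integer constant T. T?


Formula: sp(P, x:=E) = exists old_x. (x = E[old_x/x]) AND P[old_x/x] (old_x is the value of x before the assignment; eliminate old_x by solving x = E[old_x/x] for old_x)
Step 1: Precondition P: x>210, i.e. old_x > 210
Step 2: Assignment gives x = old_x + 413, so old_x = x - 413
Step 3: Substitute into P: x - 413 > 210
Step 4: Simplify: x > 210+413 = 623

623


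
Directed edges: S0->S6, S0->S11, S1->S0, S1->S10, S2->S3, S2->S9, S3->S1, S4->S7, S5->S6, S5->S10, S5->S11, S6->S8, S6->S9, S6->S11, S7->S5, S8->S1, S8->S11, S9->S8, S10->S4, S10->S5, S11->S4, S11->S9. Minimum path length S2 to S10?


BFS layer-by-layer from S2:
  dist 0: {S2}
  dist 1: {S3, S9}
  dist 2: {S1, S8}
  dist 3: {S0, S10, S11}
  -> S10 reached at distance 3
Shortest path length = 3

3


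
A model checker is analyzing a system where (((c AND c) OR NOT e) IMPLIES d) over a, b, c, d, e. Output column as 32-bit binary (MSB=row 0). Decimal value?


Formula: (((c AND c) OR NOT e) IMPLIES d) over a, b, c, d, e (32 rows)
Evaluate each row (bits = a,b,c,d,e, MSB first):
  row 0 [00000]: (((0 AND 0) OR NOT 0) IMPLIES 0) -> 0
  row 1 [00001]: (((0 AND 0) OR NOT 1) IMPLIES 0) -> 1
  row 2 [00010]: (((0 AND 0) OR NOT 0) IMPLIES 1) -> 1
  row 3 [00011]: (((0 AND 0) OR NOT 1) IMPLIES 1) -> 1
  row 4 [00100]: (((1 AND 1) OR NOT 0) IMPLIES 0) -> 0
  row 5 [00101]: (((1 AND 1) OR NOT 1) IMPLIES 0) -> 0
  row 6 [00110]: (((1 AND 1) OR NOT 0) IMPLIES 1) -> 1
  row 7 [00111]: (((1 AND 1) OR NOT 1) IMPLIES 1) -> 1
  row 8 [01000]: (((0 AND 0) OR NOT 0) IMPLIES 0) -> 0
  row 9 [01001]: (((0 AND 0) OR NOT 1) IMPLIES 0) -> 1
  row 10 [01010]: (((0 AND 0) OR NOT 0) IMPLIES 1) -> 1
  row 11 [01011]: (((0 AND 0) OR NOT 1) IMPLIES 1) -> 1
  row 12 [01100]: (((1 AND 1) OR NOT 0) IMPLIES 0) -> 0
  row 13 [01101]: (((1 AND 1) OR NOT 1) IMPLIES 0) -> 0
  row 14 [01110]: (((1 AND 1) OR NOT 0) IMPLIES 1) -> 1
  row 15 [01111]: (((1 AND 1) OR NOT 1) IMPLIES 1) -> 1
  row 16 [10000]: (((0 AND 0) OR NOT 0) IMPLIES 0) -> 0
  row 17 [10001]: (((0 AND 0) OR NOT 1) IMPLIES 0) -> 1
  row 18 [10010]: (((0 AND 0) OR NOT 0) IMPLIES 1) -> 1
  row 19 [10011]: (((0 AND 0) OR NOT 1) IMPLIES 1) -> 1
  row 20 [10100]: (((1 AND 1) OR NOT 0) IMPLIES 0) -> 0
  row 21 [10101]: (((1 AND 1) OR NOT 1) IMPLIES 0) -> 0
  row 22 [10110]: (((1 AND 1) OR NOT 0) IMPLIES 1) -> 1
  row 23 [10111]: (((1 AND 1) OR NOT 1) IMPLIES 1) -> 1
  row 24 [11000]: (((0 AND 0) OR NOT 0) IMPLIES 0) -> 0
  row 25 [11001]: (((0 AND 0) OR NOT 1) IMPLIES 0) -> 1
  row 26 [11010]: (((0 AND 0) OR NOT 0) IMPLIES 1) -> 1
  row 27 [11011]: (((0 AND 0) OR NOT 1) IMPLIES 1) -> 1
  row 28 [11100]: (((1 AND 1) OR NOT 0) IMPLIES 0) -> 0
  row 29 [11101]: (((1 AND 1) OR NOT 1) IMPLIES 0) -> 0
  row 30 [11110]: (((1 AND 1) OR NOT 0) IMPLIES 1) -> 1
  row 31 [11111]: (((1 AND 1) OR NOT 1) IMPLIES 1) -> 1
Full result column, 4 rows per line (a,b,c fixed per line; d,e runs 00..11 left to right):
  rows 0-3 [a,b,c=000]: 0111  = hex 7
  rows 4-7 [a,b,c=001]: 0011  = hex 3
  rows 8-11 [a,b,c=010]: 0111  = hex 7
  rows 12-15 [a,b,c=011]: 0011  = hex 3
  rows 16-19 [a,b,c=100]: 0111  = hex 7
  rows 20-23 [a,b,c=101]: 0011  = hex 3
  rows 24-27 [a,b,c=110]: 0111  = hex 7
  rows 28-31 [a,b,c=111]: 0011  = hex 3
Output column (row 0 .. row 31) = 01110011011100110111001101110011
Output column grouped in 4s = 0111 0011 0111 0011 0111 0011 0111 0011 = 0x73737373
Convert to decimal digit by digit (value = value*16 + digit):
  7 -> 7
  7*16 + 3 = 115
  115*16 + 7 = 1847
  1847*16 + 3 = 29555
  29555*16 + 7 = 472887
  472887*16 + 3 = 7566195
  7566195*16 + 7 = 121059127
  121059127*16 + 3 = 1936946035
Decimal = 1936946035

1936946035


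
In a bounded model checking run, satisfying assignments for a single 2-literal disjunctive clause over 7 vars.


Step 1: Total=2^7=128
Step 2: Unsat when all 2 false: 2^5=32
Step 3: Sat=128-32=96

96


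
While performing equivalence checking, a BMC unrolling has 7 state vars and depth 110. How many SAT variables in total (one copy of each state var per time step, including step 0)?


BMC unrolls to depth k, creating one copy of each state var for steps 0..k.
Step count = 110 + 1 = 111 (steps 0 through 110)
Vars per step = 7
Total = 7 * 111 = 777

777


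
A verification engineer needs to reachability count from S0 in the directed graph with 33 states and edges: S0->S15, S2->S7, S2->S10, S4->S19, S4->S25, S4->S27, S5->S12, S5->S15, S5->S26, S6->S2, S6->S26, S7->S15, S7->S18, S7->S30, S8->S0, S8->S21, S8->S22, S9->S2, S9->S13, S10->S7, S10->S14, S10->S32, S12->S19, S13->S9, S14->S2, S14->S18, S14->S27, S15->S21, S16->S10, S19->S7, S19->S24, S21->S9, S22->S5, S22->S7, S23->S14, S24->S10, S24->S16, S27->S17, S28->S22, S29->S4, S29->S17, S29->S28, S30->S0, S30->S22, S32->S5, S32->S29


BFS from S0:
  layer 0: {S0}
  layer 1: {S15}
  layer 2: {S21}
  layer 3: {S9}
  layer 4: {S2, S13}
  layer 5: {S7, S10}
  layer 6: {S14, S18, S30, S32}
  layer 7: {S5, S22, S27, S29}
  layer 8: {S4, S12, S17, S26, S28}
  layer 9: {S19, S25}
  layer 10: {S24}
  layer 11: {S16}
Reachable set: {S0, S2, S4, S5, S7, S9, S10, S12, S13, S14, S15, S16, S17, S18, S19, S21, S22, S24, S25, S26, S27, S28, S29, S30, S32}
Count = 25

25


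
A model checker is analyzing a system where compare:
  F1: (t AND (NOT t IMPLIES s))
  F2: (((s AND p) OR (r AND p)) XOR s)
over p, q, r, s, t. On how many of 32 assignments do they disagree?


F1 = (t AND (NOT t IMPLIES s))
F2 = (((s AND p) OR (r AND p)) XOR s)
Evaluate both on each of 32 rows (bits = p,q,r,s,t):
  row 0 [00000]: F1=0 F2=0 -> 0
  row 1 [00001]: F1=1 F2=0 (differ) -> 1
  row 2 [00010]: F1=0 F2=1 (differ) -> 1
  row 3 [00011]: F1=1 F2=1 -> 0
  row 4 [00100]: F1=0 F2=0 -> 0
  row 5 [00101]: F1=1 F2=0 (differ) -> 1
  row 6 [00110]: F1=0 F2=1 (differ) -> 1
  row 7 [00111]: F1=1 F2=1 -> 0
  row 8 [01000]: F1=0 F2=0 -> 0
  row 9 [01001]: F1=1 F2=0 (differ) -> 1
  row 10 [01010]: F1=0 F2=1 (differ) -> 1
  row 11 [01011]: F1=1 F2=1 -> 0
  row 12 [01100]: F1=0 F2=0 -> 0
  row 13 [01101]: F1=1 F2=0 (differ) -> 1
  row 14 [01110]: F1=0 F2=1 (differ) -> 1
  row 15 [01111]: F1=1 F2=1 -> 0
  row 16 [10000]: F1=0 F2=0 -> 0
  row 17 [10001]: F1=1 F2=0 (differ) -> 1
  row 18 [10010]: F1=0 F2=0 -> 0
  row 19 [10011]: F1=1 F2=0 (differ) -> 1
  row 20 [10100]: F1=0 F2=1 (differ) -> 1
  row 21 [10101]: F1=1 F2=1 -> 0
  row 22 [10110]: F1=0 F2=0 -> 0
  row 23 [10111]: F1=1 F2=0 (differ) -> 1
  row 24 [11000]: F1=0 F2=0 -> 0
  row 25 [11001]: F1=1 F2=0 (differ) -> 1
  row 26 [11010]: F1=0 F2=0 -> 0
  row 27 [11011]: F1=1 F2=0 (differ) -> 1
  row 28 [11100]: F1=0 F2=1 (differ) -> 1
  row 29 [11101]: F1=1 F2=1 -> 0
  row 30 [11110]: F1=0 F2=0 -> 0
  row 31 [11111]: F1=1 F2=0 (differ) -> 1
Full result column, 8 rows per line (p,q fixed per line; r,s,t runs 000..111 left to right):
  rows 0-7 [p,q=00]: 01100110  (ones: 4)
  rows 8-15 [p,q=01]: 01100110  (ones: 4)
  rows 16-23 [p,q=10]: 01011001  (ones: 4)
  rows 24-31 [p,q=11]: 01011001  (ones: 4)
Disagreements = 4+4+4+4 = 16

16


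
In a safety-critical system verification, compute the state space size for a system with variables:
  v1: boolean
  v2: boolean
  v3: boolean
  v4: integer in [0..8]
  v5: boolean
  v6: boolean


State space = product of domain sizes of all variables.
Domain sizes:
  v1 (boolean): 2
  v2 (boolean): 2
  v3 (boolean): 2
  v4 (integer in [0..8]): 9
  v5 (boolean): 2
  v6 (boolean): 2
Product = 2 * 2 * 2 * 9 * 2 * 2 = 288

288


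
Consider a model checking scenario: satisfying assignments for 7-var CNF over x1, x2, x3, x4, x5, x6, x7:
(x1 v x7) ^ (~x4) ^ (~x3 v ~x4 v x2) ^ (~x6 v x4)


CNF with 4 clauses over 7 vars (128 assignments).
An assignment satisfies CNF iff every clause has >=1 true literal.
Check each row (bits = x1,x2,x3,x4,x5,x6,x7; clause T/F shown):
  row 0 [0000000]: clauses=FTTT -> 0
  row 1 [0000001]: clauses=TTTT -> 1
  row 2 [0000010]: clauses=FTTF -> 0
  row 3 [0000011]: clauses=TTTF -> 0
  row 4 [0000100]: clauses=FTTT -> 0
  (every remaining row is evaluated the same way; all 128 results are listed next)
Full result column, 8 rows per line (x1,x2,x3,x4 fixed per line; x5,x6,x7 runs 000..111 left to right):
  rows 0-7 [x1,x2,x3,x4=0000]: 01000100  (ones: 2)
  rows 8-15 [x1,x2,x3,x4=0001]: 00000000  (ones: 0)
  rows 16-23 [x1,x2,x3,x4=0010]: 01000100  (ones: 2)
  rows 24-31 [x1,x2,x3,x4=0011]: 00000000  (ones: 0)
  rows 32-39 [x1,x2,x3,x4=0100]: 01000100  (ones: 2)
  rows 40-47 [x1,x2,x3,x4=0101]: 00000000  (ones: 0)
  rows 48-55 [x1,x2,x3,x4=0110]: 01000100  (ones: 2)
  rows 56-63 [x1,x2,x3,x4=0111]: 00000000  (ones: 0)
  rows 64-71 [x1,x2,x3,x4=1000]: 11001100  (ones: 4)
  rows 72-79 [x1,x2,x3,x4=1001]: 00000000  (ones: 0)
  rows 80-87 [x1,x2,x3,x4=1010]: 11001100  (ones: 4)
  rows 88-95 [x1,x2,x3,x4=1011]: 00000000  (ones: 0)
  rows 96-103 [x1,x2,x3,x4=1100]: 11001100  (ones: 4)
  rows 104-111 [x1,x2,x3,x4=1101]: 00000000  (ones: 0)
  rows 112-119 [x1,x2,x3,x4=1110]: 11001100  (ones: 4)
  rows 120-127 [x1,x2,x3,x4=1111]: 00000000  (ones: 0)
Satisfying assignments = 2+0+2+0+2+0+2+0+4+0+4+0+4+0+4+0 = 24

24


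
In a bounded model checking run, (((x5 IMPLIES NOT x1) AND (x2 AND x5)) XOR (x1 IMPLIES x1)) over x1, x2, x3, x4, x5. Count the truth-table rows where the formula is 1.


Formula: (((x5 IMPLIES NOT x1) AND (x2 AND x5)) XOR (x1 IMPLIES x1)) over 5 vars (32 rows)
Evaluate each row (x1, x2, x3, x4, x5 as bits, MSB first):
  row 0 [00000]: (((0 IMPLIES NOT 0) AND (0 AND 0)) XOR (0 IMPLIES 0)) -> 1
  row 1 [00001]: (((1 IMPLIES NOT 0) AND (0 AND 1)) XOR (0 IMPLIES 0)) -> 1
  row 2 [00010]: (((0 IMPLIES NOT 0) AND (0 AND 0)) XOR (0 IMPLIES 0)) -> 1
  row 3 [00011]: (((1 IMPLIES NOT 0) AND (0 AND 1)) XOR (0 IMPLIES 0)) -> 1
  row 4 [00100]: (((0 IMPLIES NOT 0) AND (0 AND 0)) XOR (0 IMPLIES 0)) -> 1
  row 5 [00101]: (((1 IMPLIES NOT 0) AND (0 AND 1)) XOR (0 IMPLIES 0)) -> 1
  row 6 [00110]: (((0 IMPLIES NOT 0) AND (0 AND 0)) XOR (0 IMPLIES 0)) -> 1
  row 7 [00111]: (((1 IMPLIES NOT 0) AND (0 AND 1)) XOR (0 IMPLIES 0)) -> 1
  row 8 [01000]: (((0 IMPLIES NOT 0) AND (1 AND 0)) XOR (0 IMPLIES 0)) -> 1
  row 9 [01001]: (((1 IMPLIES NOT 0) AND (1 AND 1)) XOR (0 IMPLIES 0)) -> 0
  row 10 [01010]: (((0 IMPLIES NOT 0) AND (1 AND 0)) XOR (0 IMPLIES 0)) -> 1
  row 11 [01011]: (((1 IMPLIES NOT 0) AND (1 AND 1)) XOR (0 IMPLIES 0)) -> 0
  row 12 [01100]: (((0 IMPLIES NOT 0) AND (1 AND 0)) XOR (0 IMPLIES 0)) -> 1
  row 13 [01101]: (((1 IMPLIES NOT 0) AND (1 AND 1)) XOR (0 IMPLIES 0)) -> 0
  row 14 [01110]: (((0 IMPLIES NOT 0) AND (1 AND 0)) XOR (0 IMPLIES 0)) -> 1
  row 15 [01111]: (((1 IMPLIES NOT 0) AND (1 AND 1)) XOR (0 IMPLIES 0)) -> 0
  row 16 [10000]: (((0 IMPLIES NOT 1) AND (0 AND 0)) XOR (1 IMPLIES 1)) -> 1
  row 17 [10001]: (((1 IMPLIES NOT 1) AND (0 AND 1)) XOR (1 IMPLIES 1)) -> 1
  row 18 [10010]: (((0 IMPLIES NOT 1) AND (0 AND 0)) XOR (1 IMPLIES 1)) -> 1
  row 19 [10011]: (((1 IMPLIES NOT 1) AND (0 AND 1)) XOR (1 IMPLIES 1)) -> 1
  row 20 [10100]: (((0 IMPLIES NOT 1) AND (0 AND 0)) XOR (1 IMPLIES 1)) -> 1
  row 21 [10101]: (((1 IMPLIES NOT 1) AND (0 AND 1)) XOR (1 IMPLIES 1)) -> 1
  row 22 [10110]: (((0 IMPLIES NOT 1) AND (0 AND 0)) XOR (1 IMPLIES 1)) -> 1
  row 23 [10111]: (((1 IMPLIES NOT 1) AND (0 AND 1)) XOR (1 IMPLIES 1)) -> 1
  row 24 [11000]: (((0 IMPLIES NOT 1) AND (1 AND 0)) XOR (1 IMPLIES 1)) -> 1
  row 25 [11001]: (((1 IMPLIES NOT 1) AND (1 AND 1)) XOR (1 IMPLIES 1)) -> 1
  row 26 [11010]: (((0 IMPLIES NOT 1) AND (1 AND 0)) XOR (1 IMPLIES 1)) -> 1
  row 27 [11011]: (((1 IMPLIES NOT 1) AND (1 AND 1)) XOR (1 IMPLIES 1)) -> 1
  row 28 [11100]: (((0 IMPLIES NOT 1) AND (1 AND 0)) XOR (1 IMPLIES 1)) -> 1
  row 29 [11101]: (((1 IMPLIES NOT 1) AND (1 AND 1)) XOR (1 IMPLIES 1)) -> 1
  row 30 [11110]: (((0 IMPLIES NOT 1) AND (1 AND 0)) XOR (1 IMPLIES 1)) -> 1
  row 31 [11111]: (((1 IMPLIES NOT 1) AND (1 AND 1)) XOR (1 IMPLIES 1)) -> 1
Full result column, 8 rows per line (x1,x2 fixed per line; x3,x4,x5 runs 000..111 left to right):
  rows 0-7 [x1,x2=00]: 11111111  (ones: 8)
  rows 8-15 [x1,x2=01]: 10101010  (ones: 4)
  rows 16-23 [x1,x2=10]: 11111111  (ones: 8)
  rows 24-31 [x1,x2=11]: 11111111  (ones: 8)
Count of 1-rows = 8+4+8+8 = 28

28
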